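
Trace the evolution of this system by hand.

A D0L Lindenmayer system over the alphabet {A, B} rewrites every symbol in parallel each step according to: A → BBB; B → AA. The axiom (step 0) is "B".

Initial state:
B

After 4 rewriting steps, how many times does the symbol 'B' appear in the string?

36

[0] B
[1] AA
[2] BBBBBB
[3] AAAAAAAAAAAA
[4] BBBBBBBBBBBBBBBBBBBBBBBBBBBBBBBBBBBB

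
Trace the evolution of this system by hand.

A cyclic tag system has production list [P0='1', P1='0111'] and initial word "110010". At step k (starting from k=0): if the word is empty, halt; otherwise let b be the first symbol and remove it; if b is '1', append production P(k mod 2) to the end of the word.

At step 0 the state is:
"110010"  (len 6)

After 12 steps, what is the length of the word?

11

t=0: "110010"  (len 6)
t=1: "100101"  (len 6)
t=2: "001010111"  (len 9)
t=3: "01010111"  (len 8)
t=4: "1010111"  (len 7)
t=5: "0101111"  (len 7)
t=6: "101111"  (len 6)
t=7: "011111"  (len 6)
t=8: "11111"  (len 5)
t=9: "11111"  (len 5)
t=10: "11110111"  (len 8)
t=11: "11101111"  (len 8)
t=12: "11011110111"  (len 11)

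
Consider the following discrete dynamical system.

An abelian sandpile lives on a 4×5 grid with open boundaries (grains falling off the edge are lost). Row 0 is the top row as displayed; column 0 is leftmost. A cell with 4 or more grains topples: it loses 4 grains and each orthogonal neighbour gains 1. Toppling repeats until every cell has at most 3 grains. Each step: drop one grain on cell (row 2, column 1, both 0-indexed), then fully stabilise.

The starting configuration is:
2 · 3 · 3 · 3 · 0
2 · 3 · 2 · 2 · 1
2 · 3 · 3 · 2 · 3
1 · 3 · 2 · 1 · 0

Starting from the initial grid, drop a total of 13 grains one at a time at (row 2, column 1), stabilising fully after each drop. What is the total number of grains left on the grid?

gen 0: 2 · 3 · 3 · 3 · 0
2 · 3 · 2 · 2 · 1
2 · 3 · 3 · 2 · 3
1 · 3 · 2 · 1 · 0
gen 1: 3 · 1 · 2 · 1 · 1
3 · 2 · 2 · 1 · 3
3 · 3 · 3 · 1 · 0
2 · 1 · 0 · 3 · 1
gen 2: 0 · 3 · 3 · 1 · 1
2 · 1 · 0 · 2 · 3
1 · 3 · 1 · 2 · 0
3 · 2 · 1 · 3 · 1
gen 3: 0 · 3 · 3 · 1 · 1
2 · 2 · 0 · 2 · 3
2 · 0 · 2 · 2 · 0
3 · 3 · 1 · 3 · 1
gen 4: 0 · 3 · 3 · 1 · 1
2 · 2 · 0 · 2 · 3
2 · 1 · 2 · 2 · 0
3 · 3 · 1 · 3 · 1
gen 5: 0 · 3 · 3 · 1 · 1
2 · 2 · 0 · 2 · 3
2 · 2 · 2 · 2 · 0
3 · 3 · 1 · 3 · 1
gen 6: 0 · 3 · 3 · 1 · 1
2 · 2 · 0 · 2 · 3
2 · 3 · 2 · 2 · 0
3 · 3 · 1 · 3 · 1
gen 7: 0 · 3 · 3 · 1 · 1
3 · 3 · 0 · 2 · 3
0 · 2 · 3 · 2 · 0
1 · 1 · 2 · 3 · 1
gen 8: 0 · 3 · 3 · 1 · 1
3 · 3 · 0 · 2 · 3
0 · 3 · 3 · 2 · 0
1 · 1 · 2 · 3 · 1
gen 9: 2 · 1 · 0 · 2 · 1
0 · 2 · 3 · 2 · 3
2 · 2 · 0 · 3 · 0
1 · 2 · 3 · 3 · 1
gen 10: 2 · 1 · 0 · 2 · 1
0 · 2 · 3 · 2 · 3
2 · 3 · 0 · 3 · 0
1 · 2 · 3 · 3 · 1
gen 11: 2 · 1 · 0 · 2 · 1
0 · 3 · 3 · 2 · 3
3 · 0 · 1 · 3 · 0
1 · 3 · 3 · 3 · 1
gen 12: 2 · 1 · 0 · 2 · 1
0 · 3 · 3 · 2 · 3
3 · 1 · 1 · 3 · 0
1 · 3 · 3 · 3 · 1
gen 13: 2 · 1 · 0 · 2 · 1
0 · 3 · 3 · 2 · 3
3 · 2 · 1 · 3 · 0
1 · 3 · 3 · 3 · 1

37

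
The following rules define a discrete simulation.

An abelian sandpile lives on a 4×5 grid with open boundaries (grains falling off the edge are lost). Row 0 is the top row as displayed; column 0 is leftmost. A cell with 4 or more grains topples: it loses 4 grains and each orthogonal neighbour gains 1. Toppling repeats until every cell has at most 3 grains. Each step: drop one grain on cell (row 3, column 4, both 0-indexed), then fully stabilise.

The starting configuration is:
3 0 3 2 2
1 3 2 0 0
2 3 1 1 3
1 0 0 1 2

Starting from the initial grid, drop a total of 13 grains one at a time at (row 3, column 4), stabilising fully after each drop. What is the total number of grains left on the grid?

k=0  3 0 3 2 2
1 3 2 0 0
2 3 1 1 3
1 0 0 1 2
k=1  3 0 3 2 2
1 3 2 0 0
2 3 1 1 3
1 0 0 1 3
k=2  3 0 3 2 2
1 3 2 0 1
2 3 1 2 0
1 0 0 2 1
k=3  3 0 3 2 2
1 3 2 0 1
2 3 1 2 0
1 0 0 2 2
k=4  3 0 3 2 2
1 3 2 0 1
2 3 1 2 0
1 0 0 2 3
k=5  3 0 3 2 2
1 3 2 0 1
2 3 1 2 1
1 0 0 3 0
k=6  3 0 3 2 2
1 3 2 0 1
2 3 1 2 1
1 0 0 3 1
k=7  3 0 3 2 2
1 3 2 0 1
2 3 1 2 1
1 0 0 3 2
k=8  3 0 3 2 2
1 3 2 0 1
2 3 1 2 1
1 0 0 3 3
k=9  3 0 3 2 2
1 3 2 0 1
2 3 1 3 2
1 0 1 0 1
k=10  3 0 3 2 2
1 3 2 0 1
2 3 1 3 2
1 0 1 0 2
k=11  3 0 3 2 2
1 3 2 0 1
2 3 1 3 2
1 0 1 0 3
k=12  3 0 3 2 2
1 3 2 0 1
2 3 1 3 3
1 0 1 1 0
k=13  3 0 3 2 2
1 3 2 0 1
2 3 1 3 3
1 0 1 1 1

33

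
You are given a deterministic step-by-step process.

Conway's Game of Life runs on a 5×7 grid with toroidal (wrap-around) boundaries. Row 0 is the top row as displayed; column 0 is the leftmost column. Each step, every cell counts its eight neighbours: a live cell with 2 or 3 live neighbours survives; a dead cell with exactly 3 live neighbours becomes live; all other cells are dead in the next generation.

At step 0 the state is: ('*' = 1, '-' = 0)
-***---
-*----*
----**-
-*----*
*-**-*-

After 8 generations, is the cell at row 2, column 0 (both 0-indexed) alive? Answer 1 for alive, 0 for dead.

t=0: -***---
-*----*
----**-
-*----*
*-**-*-
t=1: ---**-*
**-***-
-----**
****--*
*--**-*
t=2: -*-----
*-**---
-------
-***---
-------
t=3: -**----
-**----
-------
--*----
-*-----
t=4: *------
-**----
-**----
-------
-*-----
t=5: *-*----
*-*----
-**----
-**----
-------
t=6: -------
*-**---
*--*---
-**----
--*----
t=7: -***---
-***---
*--*---
-***---
-**----
t=8: *------
*---*--
*---*--
*--*---
*------

1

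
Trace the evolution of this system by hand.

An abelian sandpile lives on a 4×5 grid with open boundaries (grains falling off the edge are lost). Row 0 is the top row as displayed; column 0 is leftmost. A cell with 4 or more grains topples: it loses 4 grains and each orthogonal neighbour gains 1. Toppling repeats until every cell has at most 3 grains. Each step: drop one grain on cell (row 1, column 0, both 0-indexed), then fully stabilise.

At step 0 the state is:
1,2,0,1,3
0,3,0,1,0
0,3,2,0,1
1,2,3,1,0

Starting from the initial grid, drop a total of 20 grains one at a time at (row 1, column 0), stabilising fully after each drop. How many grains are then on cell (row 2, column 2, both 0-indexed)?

[0] 1,2,0,1,3
0,3,0,1,0
0,3,2,0,1
1,2,3,1,0
[1] 1,2,0,1,3
1,3,0,1,0
0,3,2,0,1
1,2,3,1,0
[2] 1,2,0,1,3
2,3,0,1,0
0,3,2,0,1
1,2,3,1,0
[3] 1,2,0,1,3
3,3,0,1,0
0,3,2,0,1
1,2,3,1,0
[4] 2,3,0,1,3
1,1,1,1,0
2,0,3,0,1
1,3,3,1,0
[5] 2,3,0,1,3
2,1,1,1,0
2,0,3,0,1
1,3,3,1,0
[6] 2,3,0,1,3
3,1,1,1,0
2,0,3,0,1
1,3,3,1,0
[7] 3,3,0,1,3
0,2,1,1,0
3,0,3,0,1
1,3,3,1,0
[8] 3,3,0,1,3
1,2,1,1,0
3,0,3,0,1
1,3,3,1,0
[9] 3,3,0,1,3
2,2,1,1,0
3,0,3,0,1
1,3,3,1,0
[10] 3,3,0,1,3
3,2,1,1,0
3,0,3,0,1
1,3,3,1,0
[11] 1,1,1,1,3
3,0,2,1,0
0,2,3,0,1
2,3,3,1,0
[12] 2,1,1,1,3
0,1,2,1,0
1,2,3,0,1
2,3,3,1,0
[13] 2,1,1,1,3
1,1,2,1,0
1,2,3,0,1
2,3,3,1,0
[14] 2,1,1,1,3
2,1,2,1,0
1,2,3,0,1
2,3,3,1,0
[15] 2,1,1,1,3
3,1,2,1,0
1,2,3,0,1
2,3,3,1,0
[16] 3,1,1,1,3
0,2,2,1,0
2,2,3,0,1
2,3,3,1,0
[17] 3,1,1,1,3
1,2,2,1,0
2,2,3,0,1
2,3,3,1,0
[18] 3,1,1,1,3
2,2,2,1,0
2,2,3,0,1
2,3,3,1,0
[19] 3,1,1,1,3
3,2,2,1,0
2,2,3,0,1
2,3,3,1,0
[20] 0,2,1,1,3
1,3,2,1,0
3,2,3,0,1
2,3,3,1,0

3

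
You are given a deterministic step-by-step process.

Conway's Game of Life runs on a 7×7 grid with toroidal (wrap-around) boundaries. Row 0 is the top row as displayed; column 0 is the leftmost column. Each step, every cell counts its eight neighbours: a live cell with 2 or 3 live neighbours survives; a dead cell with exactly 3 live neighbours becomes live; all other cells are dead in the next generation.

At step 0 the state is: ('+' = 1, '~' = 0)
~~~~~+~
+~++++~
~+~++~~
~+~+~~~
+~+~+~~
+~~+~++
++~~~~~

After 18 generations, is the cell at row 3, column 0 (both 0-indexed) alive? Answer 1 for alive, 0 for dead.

1

step 0: ~~~~~+~
+~++++~
~+~++~~
~+~+~~~
+~+~+~~
+~~+~++
++~~~~~
step 1: +~++~+~
~++~~++
++~~~+~
++~~~~~
+~+~++~
~~++++~
++~~++~
step 2: ~~~+~~~
~~~+~+~
~~~~~+~
~~+~++~
+~+~~+~
+~+~~~~
+~~~~~~
step 3: ~~~~+~~
~~~~~~~
~~~+~++
~+~+++~
~~+~++~
+~~~~~~
~+~~~~~
step 4: ~~~~~~~
~~~~++~
~~++~++
~~~~~~~
~++~~++
~+~~~~~
~~~~~~~
step 5: ~~~~~~~
~~~++++
~~~+~++
++~++~~
+++~~~~
+++~~~~
~~~~~~~
step 6: ~~~~++~
~~~+~~+
~~~~~~~
~~~+++~
~~~~~~+
+~+~~~~
~+~~~~~
step 7: ~~~~++~
~~~~++~
~~~+~+~
~~~~++~
~~~++++
++~~~~~
~+~~~~~
step 8: ~~~~++~
~~~+~~+
~~~+~~+
~~~~~~~
+~~+~~+
+++~+++
++~~~~~
step 9: +~~~+++
~~~+~~+
~~~~~~~
+~~~~~+
~~+++~~
~~++++~
~~++~~~
step 10: +~+~+++
+~~~+~+
+~~~~~+
~~~+~~~
~++~~~+
~+~~~+~
~++~~~~
step 11: ~~+~+~~
~~~++~~
+~~~~++
~++~~~+
+++~~~~
~~~~~~~
~~+++~~
step 12: ~~+~~+~
~~~++~+
+++++++
~~+~~+~
+~+~~~~
~~~~~~~
~~+~+~~
step 13: ~~+~~+~
~~~~~~~
++~~~~~
~~~~~+~
~+~~~~~
~+~+~~~
~~~+~~~
step 14: ~~~~~~~
~+~~~~~
~~~~~~~
++~~~~~
~~+~~~~
~~~~~~~
~~~++~~
step 15: ~~~~~~~
~~~~~~~
++~~~~~
~+~~~~~
~+~~~~~
~~~+~~~
~~~~~~~
step 16: ~~~~~~~
~~~~~~~
++~~~~~
~++~~~~
~~+~~~~
~~~~~~~
~~~~~~~
step 17: ~~~~~~~
~~~~~~~
+++~~~~
+~+~~~~
~++~~~~
~~~~~~~
~~~~~~~
step 18: ~~~~~~~
~+~~~~~
+~+~~~~
+~~+~~~
~++~~~~
~~~~~~~
~~~~~~~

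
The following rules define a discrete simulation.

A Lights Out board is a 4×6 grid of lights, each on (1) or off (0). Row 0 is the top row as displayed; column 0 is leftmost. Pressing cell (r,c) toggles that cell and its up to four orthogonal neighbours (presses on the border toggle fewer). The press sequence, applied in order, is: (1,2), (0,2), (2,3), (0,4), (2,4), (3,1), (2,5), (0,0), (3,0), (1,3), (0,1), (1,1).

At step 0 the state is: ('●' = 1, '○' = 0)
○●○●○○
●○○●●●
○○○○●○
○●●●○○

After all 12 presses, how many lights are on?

[0] ○●○●○○
●○○●●●
○○○○●○
○●●●○○
[1] ○●●●○○
●●●○●●
○○●○●○
○●●●○○
[2] ○○○○○○
●●○○●●
○○●○●○
○●●●○○
[3] ○○○○○○
●●○●●●
○○○●○○
○●●○○○
[4] ○○○●●●
●●○●○●
○○○●○○
○●●○○○
[5] ○○○●●●
●●○●●●
○○○○●●
○●●○●○
[6] ○○○●●●
●●○●●●
○●○○●●
●○○○●○
[7] ○○○●●●
●●○●●○
○●○○○○
●○○○●●
[8] ●●○●●●
○●○●●○
○●○○○○
●○○○●●
[9] ●●○●●●
○●○●●○
●●○○○○
○●○○●●
[10] ●●○○●●
○●●○○○
●●○●○○
○●○○●●
[11] ○○●○●●
○○●○○○
●●○●○○
○●○○●●
[12] ○●●○●●
●●○○○○
●○○●○○
○●○○●●

11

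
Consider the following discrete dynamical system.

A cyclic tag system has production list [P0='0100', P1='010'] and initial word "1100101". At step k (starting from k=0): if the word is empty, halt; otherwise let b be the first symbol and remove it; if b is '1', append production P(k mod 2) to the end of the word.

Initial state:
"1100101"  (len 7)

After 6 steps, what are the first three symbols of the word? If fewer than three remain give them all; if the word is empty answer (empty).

101

0) "1100101"  (len 7)
1) "1001010100"  (len 10)
2) "001010100010"  (len 12)
3) "01010100010"  (len 11)
4) "1010100010"  (len 10)
5) "0101000100100"  (len 13)
6) "101000100100"  (len 12)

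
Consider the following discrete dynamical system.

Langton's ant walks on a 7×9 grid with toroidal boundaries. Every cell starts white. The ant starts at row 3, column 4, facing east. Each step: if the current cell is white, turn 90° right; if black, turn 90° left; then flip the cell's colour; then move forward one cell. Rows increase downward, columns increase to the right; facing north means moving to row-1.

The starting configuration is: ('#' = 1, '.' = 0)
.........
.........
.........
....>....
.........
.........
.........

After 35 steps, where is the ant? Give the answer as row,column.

3,1

k=0  .........
.........
.........
....>....
.........
.........
.........
k=1  .........
.........
.........
....#....
....v....
.........
.........
k=2  .........
.........
.........
....#....
...<#....
.........
.........
k=3  .........
.........
.........
...^#....
...##....
.........
.........
k=4  .........
.........
.........
...#>....
...##....
.........
.........
k=5  .........
.........
....^....
...#.....
...##....
.........
.........
k=6  .........
.........
....#>...
...#.....
...##....
.........
.........
k=7  .........
.........
....##...
...#.v...
...##....
.........
.........
k=8  .........
.........
....##...
...#<#...
...##....
.........
.........
k=9  .........
.........
....^#...
...###...
...##....
.........
.........
k=10  .........
.........
...<.#...
...###...
...##....
.........
.........
k=11  .........
...^.....
...#.#...
...###...
...##....
.........
.........
k=12  .........
...#>....
...#.#...
...###...
...##....
.........
.........
k=13  .........
...##....
...#v#...
...###...
...##....
.........
.........
k=14  .........
...##....
...<##...
...###...
...##....
.........
.........
k=15  .........
...##....
....##...
...v##...
...##....
.........
.........
k=16  .........
...##....
....##...
....>#...
...##....
.........
.........
k=17  .........
...##....
....^#...
.....#...
...##....
.........
.........
k=18  .........
...##....
...<.#...
.....#...
...##....
.........
.........
k=19  .........
...^#....
...#.#...
.....#...
...##....
.........
.........
k=20  .........
..<.#....
...#.#...
.....#...
...##....
.........
.........
k=21  ..^......
..#.#....
...#.#...
.....#...
...##....
.........
.........
k=22  ..#>.....
..#.#....
...#.#...
.....#...
...##....
.........
.........
k=23  ..##.....
..#v#....
...#.#...
.....#...
...##....
.........
.........
k=24  ..##.....
..<##....
...#.#...
.....#...
...##....
.........
.........
k=25  ..##.....
...##....
..v#.#...
.....#...
...##....
.........
.........
k=26  ..##.....
...##....
.<##.#...
.....#...
...##....
.........
.........
k=27  ..##.....
.^.##....
.###.#...
.....#...
...##....
.........
.........
k=28  ..##.....
.#>##....
.###.#...
.....#...
...##....
.........
.........
k=29  ..##.....
.####....
.#v#.#...
.....#...
...##....
.........
.........
k=30  ..##.....
.####....
.#.>.#...
.....#...
...##....
.........
.........
k=31  ..##.....
.##^#....
.#...#...
.....#...
...##....
.........
.........
k=32  ..##.....
.#<.#....
.#...#...
.....#...
...##....
.........
.........
k=33  ..##.....
.#..#....
.#v..#...
.....#...
...##....
.........
.........
k=34  ..##.....
.#..#....
.<#..#...
.....#...
...##....
.........
.........
k=35  ..##.....
.#..#....
..#..#...
.v...#...
...##....
.........
.........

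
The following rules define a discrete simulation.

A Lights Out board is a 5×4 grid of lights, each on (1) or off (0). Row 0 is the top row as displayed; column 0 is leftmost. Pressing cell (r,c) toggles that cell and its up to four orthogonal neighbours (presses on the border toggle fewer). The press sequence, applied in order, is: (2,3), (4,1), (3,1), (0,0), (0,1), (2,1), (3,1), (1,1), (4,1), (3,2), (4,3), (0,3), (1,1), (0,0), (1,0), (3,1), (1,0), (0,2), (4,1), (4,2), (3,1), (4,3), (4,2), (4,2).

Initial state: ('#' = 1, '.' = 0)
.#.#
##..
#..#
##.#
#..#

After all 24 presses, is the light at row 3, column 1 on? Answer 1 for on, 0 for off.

0

k=0  .#.#
##..
#..#
##.#
#..#
k=1  .#.#
##.#
#.#.
##..
#..#
k=2  .#.#
##.#
#.#.
#...
.###
k=3  .#.#
##.#
###.
.##.
..##
k=4  #..#
.#.#
###.
.##.
..##
k=5  .###
...#
###.
.##.
..##
k=6  .###
.#.#
....
..#.
..##
k=7  .###
.#.#
.#..
##..
.###
k=8  ..##
#.##
....
##..
.###
k=9  ..##
#.##
....
#...
#..#
k=10  ..##
#.##
..#.
####
#.##
k=11  ..##
#.##
..#.
###.
#...
k=12  ....
#.#.
..#.
###.
#...
k=13  .#..
.#..
.##.
###.
#...
k=14  #...
##..
.##.
###.
#...
k=15  ....
....
###.
###.
#...
k=16  ....
....
#.#.
....
##..
k=17  #...
##..
..#.
....
##..
k=18  ####
###.
..#.
....
##..
k=19  ####
###.
..#.
.#..
..#.
k=20  ####
###.
..#.
.##.
.#.#
k=21  ####
###.
.##.
#...
...#
k=22  ####
###.
.##.
#..#
..#.
k=23  ####
###.
.##.
#.##
.#.#
k=24  ####
###.
.##.
#..#
..#.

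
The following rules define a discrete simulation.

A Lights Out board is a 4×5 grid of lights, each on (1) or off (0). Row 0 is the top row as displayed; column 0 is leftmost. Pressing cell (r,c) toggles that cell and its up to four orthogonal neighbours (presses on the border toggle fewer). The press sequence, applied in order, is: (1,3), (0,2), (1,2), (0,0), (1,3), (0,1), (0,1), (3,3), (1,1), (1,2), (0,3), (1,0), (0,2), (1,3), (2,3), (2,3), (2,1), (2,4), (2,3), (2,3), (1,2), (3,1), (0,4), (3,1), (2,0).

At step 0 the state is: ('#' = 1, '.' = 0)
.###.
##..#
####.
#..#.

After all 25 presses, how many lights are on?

step 0: .###.
##..#
####.
#..#.
step 1: .##..
####.
###..
#..#.
step 2: ...#.
##.#.
###..
#..#.
step 3: ..##.
#.#..
##...
#..#.
step 4: ####.
..#..
##...
#..#.
step 5: ###..
...##
##.#.
#..#.
step 6: .....
.#.##
##.#.
#..#.
step 7: ###..
...##
##.#.
#..#.
step 8: ###..
...##
##...
#.#.#
step 9: #.#..
#####
#....
#.#.#
step 10: #....
#...#
#.#..
#.#.#
step 11: #.###
#..##
#.#..
#.#.#
step 12: ..###
.#.##
..#..
#.#.#
step 13: .#..#
.####
..#..
#.#.#
step 14: .#.##
.#...
..##.
#.#.#
step 15: .#.##
.#.#.
....#
#.###
step 16: .#.##
.#...
..##.
#.#.#
step 17: .#.##
.....
##.#.
###.#
step 18: .#.##
....#
##..#
###..
step 19: .#.##
...##
####.
####.
step 20: .#.##
....#
##..#
###..
step 21: .####
.####
###.#
###..
step 22: .####
.####
#.#.#
.....
step 23: .##..
.###.
#.#.#
.....
step 24: .##..
.###.
###.#
###..
step 25: .##..
####.
..#.#
.##..

10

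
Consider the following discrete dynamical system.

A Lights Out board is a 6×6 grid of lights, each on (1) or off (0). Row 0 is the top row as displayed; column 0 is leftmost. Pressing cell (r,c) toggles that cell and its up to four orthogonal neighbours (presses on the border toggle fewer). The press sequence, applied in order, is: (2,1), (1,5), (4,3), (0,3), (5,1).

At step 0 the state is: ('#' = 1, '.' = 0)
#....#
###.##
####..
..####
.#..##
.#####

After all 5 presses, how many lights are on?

t=0: #....#
###.##
####..
..####
.#..##
.#####
t=1: #....#
#.#.##
...#..
.#####
.#..##
.#####
t=2: #.....
#.#...
...#.#
.#####
.#..##
.#####
t=3: #.....
#.#...
...#.#
.##.##
.###.#
.##.##
t=4: #.###.
#.##..
...#.#
.##.##
.###.#
.##.##
t=5: #.###.
#.##..
...#.#
.##.##
..##.#
#...##

19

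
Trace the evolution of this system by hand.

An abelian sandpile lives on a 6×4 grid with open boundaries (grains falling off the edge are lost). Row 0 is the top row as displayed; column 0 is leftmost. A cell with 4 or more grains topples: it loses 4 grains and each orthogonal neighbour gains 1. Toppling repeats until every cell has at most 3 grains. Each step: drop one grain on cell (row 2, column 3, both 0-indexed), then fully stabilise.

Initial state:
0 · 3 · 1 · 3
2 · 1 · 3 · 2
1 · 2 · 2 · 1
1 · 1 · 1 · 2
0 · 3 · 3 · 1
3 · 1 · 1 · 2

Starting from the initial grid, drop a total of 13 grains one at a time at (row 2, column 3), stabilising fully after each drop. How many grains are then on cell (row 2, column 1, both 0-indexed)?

3

[0] 0 · 3 · 1 · 3
2 · 1 · 3 · 2
1 · 2 · 2 · 1
1 · 1 · 1 · 2
0 · 3 · 3 · 1
3 · 1 · 1 · 2
[1] 0 · 3 · 1 · 3
2 · 1 · 3 · 2
1 · 2 · 2 · 2
1 · 1 · 1 · 2
0 · 3 · 3 · 1
3 · 1 · 1 · 2
[2] 0 · 3 · 1 · 3
2 · 1 · 3 · 2
1 · 2 · 2 · 3
1 · 1 · 1 · 2
0 · 3 · 3 · 1
3 · 1 · 1 · 2
[3] 0 · 3 · 1 · 3
2 · 1 · 3 · 3
1 · 2 · 3 · 0
1 · 1 · 1 · 3
0 · 3 · 3 · 1
3 · 1 · 1 · 2
[4] 0 · 3 · 1 · 3
2 · 1 · 3 · 3
1 · 2 · 3 · 1
1 · 1 · 1 · 3
0 · 3 · 3 · 1
3 · 1 · 1 · 2
[5] 0 · 3 · 1 · 3
2 · 1 · 3 · 3
1 · 2 · 3 · 2
1 · 1 · 1 · 3
0 · 3 · 3 · 1
3 · 1 · 1 · 2
[6] 0 · 3 · 1 · 3
2 · 1 · 3 · 3
1 · 2 · 3 · 3
1 · 1 · 1 · 3
0 · 3 · 3 · 1
3 · 1 · 1 · 2
[7] 0 · 3 · 3 · 0
2 · 2 · 1 · 2
1 · 3 · 1 · 3
1 · 1 · 3 · 0
0 · 3 · 3 · 2
3 · 1 · 1 · 2
[8] 0 · 3 · 3 · 0
2 · 2 · 1 · 3
1 · 3 · 2 · 0
1 · 1 · 3 · 1
0 · 3 · 3 · 2
3 · 1 · 1 · 2
[9] 0 · 3 · 3 · 0
2 · 2 · 1 · 3
1 · 3 · 2 · 1
1 · 1 · 3 · 1
0 · 3 · 3 · 2
3 · 1 · 1 · 2
[10] 0 · 3 · 3 · 0
2 · 2 · 1 · 3
1 · 3 · 2 · 2
1 · 1 · 3 · 1
0 · 3 · 3 · 2
3 · 1 · 1 · 2
[11] 0 · 3 · 3 · 0
2 · 2 · 1 · 3
1 · 3 · 2 · 3
1 · 1 · 3 · 1
0 · 3 · 3 · 2
3 · 1 · 1 · 2
[12] 0 · 3 · 3 · 1
2 · 2 · 2 · 0
1 · 3 · 3 · 1
1 · 1 · 3 · 2
0 · 3 · 3 · 2
3 · 1 · 1 · 2
[13] 0 · 3 · 3 · 1
2 · 2 · 2 · 0
1 · 3 · 3 · 2
1 · 1 · 3 · 2
0 · 3 · 3 · 2
3 · 1 · 1 · 2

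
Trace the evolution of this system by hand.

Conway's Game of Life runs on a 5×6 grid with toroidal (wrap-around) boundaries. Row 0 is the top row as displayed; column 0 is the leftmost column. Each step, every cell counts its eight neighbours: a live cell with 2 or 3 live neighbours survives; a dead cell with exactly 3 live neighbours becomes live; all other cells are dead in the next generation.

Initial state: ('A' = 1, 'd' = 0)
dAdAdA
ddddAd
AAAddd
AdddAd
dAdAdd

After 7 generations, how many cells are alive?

k=0  dAdAdA
ddddAd
AAAddd
AdddAd
dAdAdd
k=1  AddAdd
dddAAA
AAdAdd
AddAdA
dAdAdA
k=2  AddAdd
dAdAdA
dAdAdd
dddAdA
dAdAdA
k=3  dAdAdA
dAdAdd
dddAdd
dddAdd
dddAdA
k=4  dddAdd
AddAdd
dddAAd
ddAAdd
AddAdd
k=5  ddAAAd
ddAAdd
ddddAd
ddAddd
dddAAd
k=6  dddddd
ddAddd
ddAddd
ddddAd
ddddAd
k=7  dddddd
dddddd
dddAdd
dddAdd
dddddd

2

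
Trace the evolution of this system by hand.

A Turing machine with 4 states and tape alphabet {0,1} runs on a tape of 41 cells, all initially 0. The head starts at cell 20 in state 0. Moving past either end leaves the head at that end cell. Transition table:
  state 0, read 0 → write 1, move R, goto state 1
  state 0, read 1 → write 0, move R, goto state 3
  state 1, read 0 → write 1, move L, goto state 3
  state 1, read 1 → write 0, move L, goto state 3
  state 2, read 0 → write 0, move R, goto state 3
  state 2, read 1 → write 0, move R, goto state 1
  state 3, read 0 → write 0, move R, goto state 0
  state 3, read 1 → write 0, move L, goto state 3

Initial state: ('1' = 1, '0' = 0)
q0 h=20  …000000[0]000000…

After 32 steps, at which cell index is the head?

t=0: q0 h=20  …000000[0]000000…
t=1: q1 h=21  …000001[0]000000…
t=2: q3 h=20  …000000[1]100000…
t=3: q3 h=19  …000000[0]010000…
t=4: q0 h=20  …000000[0]100000…
t=5: q1 h=21  …000001[1]000000…
t=6: q3 h=20  …000000[1]000000…
t=7: q3 h=19  …000000[0]000000…
t=8: q0 h=20  …000000[0]000000…
t=9: q1 h=21  …000001[0]000000…
t=10: q3 h=20  …000000[1]100000…
t=11: q3 h=19  …000000[0]010000…
t=12: q0 h=20  …000000[0]100000…
t=13: q1 h=21  …000001[1]000000…
t=14: q3 h=20  …000000[1]000000…
t=15: q3 h=19  …000000[0]000000…
t=16: q0 h=20  …000000[0]000000…
t=17: q1 h=21  …000001[0]000000…
t=18: q3 h=20  …000000[1]100000…
t=19: q3 h=19  …000000[0]010000…
t=20: q0 h=20  …000000[0]100000…
t=21: q1 h=21  …000001[1]000000…
t=22: q3 h=20  …000000[1]000000…
t=23: q3 h=19  …000000[0]000000…
t=24: q0 h=20  …000000[0]000000…
t=25: q1 h=21  …000001[0]000000…
t=26: q3 h=20  …000000[1]100000…
t=27: q3 h=19  …000000[0]010000…
t=28: q0 h=20  …000000[0]100000…
t=29: q1 h=21  …000001[1]000000…
t=30: q3 h=20  …000000[1]000000…
t=31: q3 h=19  …000000[0]000000…
t=32: q0 h=20  …000000[0]000000…

20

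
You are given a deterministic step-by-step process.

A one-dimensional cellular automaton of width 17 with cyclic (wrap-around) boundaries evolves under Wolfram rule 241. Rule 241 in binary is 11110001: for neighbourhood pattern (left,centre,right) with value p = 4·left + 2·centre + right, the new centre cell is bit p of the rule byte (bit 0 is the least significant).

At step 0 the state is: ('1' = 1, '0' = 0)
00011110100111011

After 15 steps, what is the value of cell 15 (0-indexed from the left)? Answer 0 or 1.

gen 0: 00011110100111011
gen 1: 11001111010011101
gen 2: 11100111101001110
gen 3: 01110011110100111
gen 4: 10111001111010011
gen 5: 11011100111101001
gen 6: 11101110011110100
gen 7: 01110111001111010
gen 8: 00111011100111101
gen 9: 10011101110011110
gen 10: 01001110111001111
gen 11: 10100111011100111
gen 12: 11010011101110011
gen 13: 11101001110111001
gen 14: 11110100111011100
gen 15: 01111010011101110

1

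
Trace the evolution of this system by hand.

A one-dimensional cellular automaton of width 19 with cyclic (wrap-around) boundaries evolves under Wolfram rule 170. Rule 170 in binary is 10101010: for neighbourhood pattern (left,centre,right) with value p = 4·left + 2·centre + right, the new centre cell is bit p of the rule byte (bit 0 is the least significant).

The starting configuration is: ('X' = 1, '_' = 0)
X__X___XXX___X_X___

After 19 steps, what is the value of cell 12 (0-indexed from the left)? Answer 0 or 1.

gen 0: X__X___XXX___X_X___
gen 1: __X___XXX___X_X___X
gen 2: _X___XXX___X_X___X_
gen 3: X___XXX___X_X___X__
gen 4: ___XXX___X_X___X__X
gen 5: __XXX___X_X___X__X_
gen 6: _XXX___X_X___X__X__
gen 7: XXX___X_X___X__X___
gen 8: XX___X_X___X__X___X
gen 9: X___X_X___X__X___XX
gen 10: ___X_X___X__X___XXX
gen 11: __X_X___X__X___XXX_
gen 12: _X_X___X__X___XXX__
gen 13: X_X___X__X___XXX___
gen 14: _X___X__X___XXX___X
gen 15: X___X__X___XXX___X_
gen 16: ___X__X___XXX___X_X
gen 17: __X__X___XXX___X_X_
gen 18: _X__X___XXX___X_X__
gen 19: X__X___XXX___X_X___

0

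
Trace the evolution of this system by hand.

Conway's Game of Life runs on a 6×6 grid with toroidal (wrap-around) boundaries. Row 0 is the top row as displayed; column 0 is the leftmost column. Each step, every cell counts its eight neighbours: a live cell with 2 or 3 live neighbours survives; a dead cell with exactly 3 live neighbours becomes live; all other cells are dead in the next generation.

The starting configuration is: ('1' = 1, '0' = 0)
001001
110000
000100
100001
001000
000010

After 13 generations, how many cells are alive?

gen 0: 001001
110000
000100
100001
001000
000010
gen 1: 110001
111000
010001
000000
000001
000100
gen 2: 000001
001000
011000
100000
000000
000011
gen 3: 000011
011000
011000
010000
000001
000011
gen 4: 100111
111100
100000
111000
100011
100000
gen 5: 000110
001100
000101
000000
000000
010100
gen 6: 000010
001000
001110
000000
000000
001110
gen 7: 001010
001010
001100
000100
000100
000110
gen 8: 001011
011010
001010
000110
001100
001010
gen 9: 001011
011010
011011
000010
001000
011011
gen 10: 000000
000000
111011
011011
011011
111011
gen 11: 110001
110001
001010
000000
000000
001010
gen 12: 001010
001010
110001
000000
000000
110001
gen 13: 101010
101010
110001
100000
100000
110001

14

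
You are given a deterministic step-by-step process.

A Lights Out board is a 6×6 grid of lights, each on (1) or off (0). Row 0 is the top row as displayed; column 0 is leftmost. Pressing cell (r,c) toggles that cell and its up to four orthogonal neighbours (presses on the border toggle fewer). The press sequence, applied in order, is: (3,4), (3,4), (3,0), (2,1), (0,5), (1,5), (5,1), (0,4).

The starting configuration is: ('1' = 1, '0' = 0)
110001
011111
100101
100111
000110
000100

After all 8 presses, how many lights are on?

22

k=0  110001
011111
100101
100111
000110
000100
k=1  110001
011111
100111
100000
000100
000100
k=2  110001
011111
100101
100111
000110
000100
k=3  110001
011111
000101
010111
100110
000100
k=4  110001
001111
111101
000111
100110
000100
k=5  110010
001110
111101
000111
100110
000100
k=6  110011
001101
111100
000111
100110
000100
k=7  110011
001101
111100
000111
110110
111100
k=8  110100
001111
111100
000111
110110
111100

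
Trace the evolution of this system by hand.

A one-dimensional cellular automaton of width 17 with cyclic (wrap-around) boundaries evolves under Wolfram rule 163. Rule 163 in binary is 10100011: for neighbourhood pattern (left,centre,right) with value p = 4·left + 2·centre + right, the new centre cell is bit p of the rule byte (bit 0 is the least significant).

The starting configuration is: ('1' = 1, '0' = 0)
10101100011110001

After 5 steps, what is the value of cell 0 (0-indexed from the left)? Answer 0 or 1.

t=0: 10101100011110001
t=1: 01010001101100110
t=2: 10100110010001000
t=3: 01001000100110011
t=4: 10010011001000100
t=5: 00100100010011001

0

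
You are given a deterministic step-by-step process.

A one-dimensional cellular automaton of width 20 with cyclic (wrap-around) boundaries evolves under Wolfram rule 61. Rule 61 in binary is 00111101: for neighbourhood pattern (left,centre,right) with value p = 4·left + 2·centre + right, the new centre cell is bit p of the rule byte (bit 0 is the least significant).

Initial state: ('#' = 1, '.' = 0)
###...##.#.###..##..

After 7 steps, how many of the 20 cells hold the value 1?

8

gen 0: ###...##.#.###..##..
gen 1: #..##.#.####..#.#.#.
gen 2: ##.#.####...#.######
gen 3: ..####...##.###.....
gen 4: #.#...##.#.##..#####
gen 5: .####.#.####.#.#....
gen 6: .#...####...########
gen 7: ####.#...##.#.......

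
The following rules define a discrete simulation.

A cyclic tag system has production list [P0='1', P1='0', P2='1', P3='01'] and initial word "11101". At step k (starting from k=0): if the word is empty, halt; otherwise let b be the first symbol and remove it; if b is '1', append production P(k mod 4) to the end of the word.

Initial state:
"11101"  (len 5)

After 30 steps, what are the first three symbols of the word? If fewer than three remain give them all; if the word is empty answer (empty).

11

[0] "11101"  (len 5)
[1] "11011"  (len 5)
[2] "10110"  (len 5)
[3] "01101"  (len 5)
[4] "1101"  (len 4)
[5] "1011"  (len 4)
[6] "0110"  (len 4)
[7] "110"  (len 3)
[8] "1001"  (len 4)
[9] "0011"  (len 4)
[10] "011"  (len 3)
[11] "11"  (len 2)
[12] "101"  (len 3)
[13] "011"  (len 3)
[14] "11"  (len 2)
[15] "11"  (len 2)
[16] "101"  (len 3)
[17] "011"  (len 3)
[18] "11"  (len 2)
[19] "11"  (len 2)
[20] "101"  (len 3)
[21] "011"  (len 3)
[22] "11"  (len 2)
[23] "11"  (len 2)
[24] "101"  (len 3)
[25] "011"  (len 3)
[26] "11"  (len 2)
[27] "11"  (len 2)
[28] "101"  (len 3)
[29] "011"  (len 3)
[30] "11"  (len 2)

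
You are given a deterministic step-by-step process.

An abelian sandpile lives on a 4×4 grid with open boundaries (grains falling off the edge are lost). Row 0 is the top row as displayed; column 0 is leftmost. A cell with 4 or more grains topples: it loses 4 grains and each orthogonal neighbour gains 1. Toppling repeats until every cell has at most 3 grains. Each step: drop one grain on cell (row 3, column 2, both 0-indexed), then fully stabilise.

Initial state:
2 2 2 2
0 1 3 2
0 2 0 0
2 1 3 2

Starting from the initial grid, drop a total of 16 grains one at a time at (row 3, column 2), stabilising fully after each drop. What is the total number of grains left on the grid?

[0] 2 2 2 2
0 1 3 2
0 2 0 0
2 1 3 2
[1] 2 2 2 2
0 1 3 2
0 2 1 0
2 2 0 3
[2] 2 2 2 2
0 1 3 2
0 2 1 0
2 2 1 3
[3] 2 2 2 2
0 1 3 2
0 2 1 0
2 2 2 3
[4] 2 2 2 2
0 1 3 2
0 2 1 0
2 2 3 3
[5] 2 2 2 2
0 1 3 2
0 2 2 1
2 3 1 0
[6] 2 2 2 2
0 1 3 2
0 2 2 1
2 3 2 0
[7] 2 2 2 2
0 1 3 2
0 2 2 1
2 3 3 0
[8] 2 2 2 2
0 1 3 2
0 3 3 1
3 0 1 1
[9] 2 2 2 2
0 1 3 2
0 3 3 1
3 0 2 1
[10] 2 2 2 2
0 1 3 2
0 3 3 1
3 0 3 1
[11] 2 2 3 2
0 3 0 3
1 0 2 2
3 2 1 2
[12] 2 2 3 2
0 3 0 3
1 0 2 2
3 2 2 2
[13] 2 2 3 2
0 3 0 3
1 0 2 2
3 2 3 2
[14] 2 2 3 2
0 3 0 3
1 0 3 2
3 3 0 3
[15] 2 2 3 2
0 3 0 3
1 0 3 2
3 3 1 3
[16] 2 2 3 2
0 3 0 3
1 0 3 2
3 3 2 3

32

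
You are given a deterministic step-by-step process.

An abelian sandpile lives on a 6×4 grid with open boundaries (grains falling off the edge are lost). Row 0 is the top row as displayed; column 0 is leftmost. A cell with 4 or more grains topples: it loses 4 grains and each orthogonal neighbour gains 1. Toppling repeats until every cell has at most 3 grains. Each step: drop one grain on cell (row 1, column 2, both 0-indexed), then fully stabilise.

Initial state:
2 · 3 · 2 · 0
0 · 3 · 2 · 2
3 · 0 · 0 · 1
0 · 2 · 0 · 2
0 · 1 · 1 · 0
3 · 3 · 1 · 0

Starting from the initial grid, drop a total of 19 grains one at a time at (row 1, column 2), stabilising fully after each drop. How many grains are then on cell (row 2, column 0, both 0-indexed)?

k=0  2 · 3 · 2 · 0
0 · 3 · 2 · 2
3 · 0 · 0 · 1
0 · 2 · 0 · 2
0 · 1 · 1 · 0
3 · 3 · 1 · 0
k=1  2 · 3 · 2 · 0
0 · 3 · 3 · 2
3 · 0 · 0 · 1
0 · 2 · 0 · 2
0 · 1 · 1 · 0
3 · 3 · 1 · 0
k=2  3 · 1 · 0 · 1
1 · 1 · 2 · 3
3 · 1 · 1 · 1
0 · 2 · 0 · 2
0 · 1 · 1 · 0
3 · 3 · 1 · 0
k=3  3 · 1 · 0 · 1
1 · 1 · 3 · 3
3 · 1 · 1 · 1
0 · 2 · 0 · 2
0 · 1 · 1 · 0
3 · 3 · 1 · 0
k=4  3 · 1 · 1 · 2
1 · 2 · 1 · 0
3 · 1 · 2 · 2
0 · 2 · 0 · 2
0 · 1 · 1 · 0
3 · 3 · 1 · 0
k=5  3 · 1 · 1 · 2
1 · 2 · 2 · 0
3 · 1 · 2 · 2
0 · 2 · 0 · 2
0 · 1 · 1 · 0
3 · 3 · 1 · 0
k=6  3 · 1 · 1 · 2
1 · 2 · 3 · 0
3 · 1 · 2 · 2
0 · 2 · 0 · 2
0 · 1 · 1 · 0
3 · 3 · 1 · 0
k=7  3 · 1 · 2 · 2
1 · 3 · 0 · 1
3 · 1 · 3 · 2
0 · 2 · 0 · 2
0 · 1 · 1 · 0
3 · 3 · 1 · 0
k=8  3 · 1 · 2 · 2
1 · 3 · 1 · 1
3 · 1 · 3 · 2
0 · 2 · 0 · 2
0 · 1 · 1 · 0
3 · 3 · 1 · 0
k=9  3 · 1 · 2 · 2
1 · 3 · 2 · 1
3 · 1 · 3 · 2
0 · 2 · 0 · 2
0 · 1 · 1 · 0
3 · 3 · 1 · 0
k=10  3 · 1 · 2 · 2
1 · 3 · 3 · 1
3 · 1 · 3 · 2
0 · 2 · 0 · 2
0 · 1 · 1 · 0
3 · 3 · 1 · 0
k=11  3 · 2 · 3 · 2
2 · 0 · 2 · 2
3 · 3 · 0 · 3
0 · 2 · 1 · 2
0 · 1 · 1 · 0
3 · 3 · 1 · 0
k=12  3 · 2 · 3 · 2
2 · 0 · 3 · 2
3 · 3 · 0 · 3
0 · 2 · 1 · 2
0 · 1 · 1 · 0
3 · 3 · 1 · 0
k=13  3 · 3 · 0 · 3
2 · 1 · 1 · 3
3 · 3 · 1 · 3
0 · 2 · 1 · 2
0 · 1 · 1 · 0
3 · 3 · 1 · 0
k=14  3 · 3 · 0 · 3
2 · 1 · 2 · 3
3 · 3 · 1 · 3
0 · 2 · 1 · 2
0 · 1 · 1 · 0
3 · 3 · 1 · 0
k=15  3 · 3 · 0 · 3
2 · 1 · 3 · 3
3 · 3 · 1 · 3
0 · 2 · 1 · 2
0 · 1 · 1 · 0
3 · 3 · 1 · 0
k=16  3 · 3 · 2 · 0
2 · 2 · 1 · 2
3 · 3 · 3 · 0
0 · 2 · 1 · 3
0 · 1 · 1 · 0
3 · 3 · 1 · 0
k=17  3 · 3 · 2 · 0
2 · 2 · 2 · 2
3 · 3 · 3 · 0
0 · 2 · 1 · 3
0 · 1 · 1 · 0
3 · 3 · 1 · 0
k=18  3 · 3 · 2 · 0
2 · 2 · 3 · 2
3 · 3 · 3 · 0
0 · 2 · 1 · 3
0 · 1 · 1 · 0
3 · 3 · 1 · 0
k=19  1 · 2 · 0 · 1
1 · 2 · 3 · 3
1 · 2 · 1 · 1
1 · 3 · 2 · 3
0 · 1 · 1 · 0
3 · 3 · 1 · 0

1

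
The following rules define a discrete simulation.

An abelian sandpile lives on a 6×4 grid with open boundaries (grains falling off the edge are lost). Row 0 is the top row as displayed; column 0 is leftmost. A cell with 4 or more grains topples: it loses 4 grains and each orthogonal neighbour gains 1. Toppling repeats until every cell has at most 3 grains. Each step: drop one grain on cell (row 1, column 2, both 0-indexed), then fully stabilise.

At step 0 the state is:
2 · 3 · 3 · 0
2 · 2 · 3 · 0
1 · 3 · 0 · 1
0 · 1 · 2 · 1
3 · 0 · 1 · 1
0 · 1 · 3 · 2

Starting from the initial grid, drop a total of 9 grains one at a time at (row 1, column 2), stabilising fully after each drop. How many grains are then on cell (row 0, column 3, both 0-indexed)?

[0] 2 · 3 · 3 · 0
2 · 2 · 3 · 0
1 · 3 · 0 · 1
0 · 1 · 2 · 1
3 · 0 · 1 · 1
0 · 1 · 3 · 2
[1] 3 · 1 · 1 · 1
3 · 1 · 2 · 1
2 · 0 · 2 · 1
0 · 2 · 2 · 1
3 · 0 · 1 · 1
0 · 1 · 3 · 2
[2] 3 · 1 · 1 · 1
3 · 1 · 3 · 1
2 · 0 · 2 · 1
0 · 2 · 2 · 1
3 · 0 · 1 · 1
0 · 1 · 3 · 2
[3] 3 · 1 · 2 · 1
3 · 2 · 0 · 2
2 · 0 · 3 · 1
0 · 2 · 2 · 1
3 · 0 · 1 · 1
0 · 1 · 3 · 2
[4] 3 · 1 · 2 · 1
3 · 2 · 1 · 2
2 · 0 · 3 · 1
0 · 2 · 2 · 1
3 · 0 · 1 · 1
0 · 1 · 3 · 2
[5] 3 · 1 · 2 · 1
3 · 2 · 2 · 2
2 · 0 · 3 · 1
0 · 2 · 2 · 1
3 · 0 · 1 · 1
0 · 1 · 3 · 2
[6] 3 · 1 · 2 · 1
3 · 2 · 3 · 2
2 · 0 · 3 · 1
0 · 2 · 2 · 1
3 · 0 · 1 · 1
0 · 1 · 3 · 2
[7] 3 · 1 · 3 · 1
3 · 3 · 1 · 3
2 · 1 · 0 · 2
0 · 2 · 3 · 1
3 · 0 · 1 · 1
0 · 1 · 3 · 2
[8] 3 · 1 · 3 · 1
3 · 3 · 2 · 3
2 · 1 · 0 · 2
0 · 2 · 3 · 1
3 · 0 · 1 · 1
0 · 1 · 3 · 2
[9] 3 · 1 · 3 · 1
3 · 3 · 3 · 3
2 · 1 · 0 · 2
0 · 2 · 3 · 1
3 · 0 · 1 · 1
0 · 1 · 3 · 2

1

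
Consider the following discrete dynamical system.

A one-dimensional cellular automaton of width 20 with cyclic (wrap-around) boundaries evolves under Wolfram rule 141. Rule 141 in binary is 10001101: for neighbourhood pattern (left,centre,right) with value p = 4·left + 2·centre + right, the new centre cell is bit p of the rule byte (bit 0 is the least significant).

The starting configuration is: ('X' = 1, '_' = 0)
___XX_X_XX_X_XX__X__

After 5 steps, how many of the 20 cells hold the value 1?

9

step 0: ___XX_X_XX_X_XX__X__
step 1: XX_X__X_X__X_X___X_X
step 2: X__X__X_X__X_X_X_X_X
step 3: ___X__X_X__X_X_X_X_X
step 4: _X_X__X_X__X_X_X_X_X
step 5: _X_X__X_X__X_X_X_X_X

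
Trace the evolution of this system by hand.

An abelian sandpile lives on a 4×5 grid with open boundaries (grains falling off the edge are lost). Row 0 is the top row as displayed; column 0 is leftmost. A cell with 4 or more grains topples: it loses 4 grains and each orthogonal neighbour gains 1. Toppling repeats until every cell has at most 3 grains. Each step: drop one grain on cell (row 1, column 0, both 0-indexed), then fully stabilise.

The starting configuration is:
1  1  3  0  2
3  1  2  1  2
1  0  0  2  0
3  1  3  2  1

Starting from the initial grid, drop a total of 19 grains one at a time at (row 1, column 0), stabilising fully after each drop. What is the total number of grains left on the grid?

0) 1  1  3  0  2
3  1  2  1  2
1  0  0  2  0
3  1  3  2  1
1) 2  1  3  0  2
0  2  2  1  2
2  0  0  2  0
3  1  3  2  1
2) 2  1  3  0  2
1  2  2  1  2
2  0  0  2  0
3  1  3  2  1
3) 2  1  3  0  2
2  2  2  1  2
2  0  0  2  0
3  1  3  2  1
4) 2  1  3  0  2
3  2  2  1  2
2  0  0  2  0
3  1  3  2  1
5) 3  1  3  0  2
0  3  2  1  2
3  0  0  2  0
3  1  3  2  1
6) 3  1  3  0  2
1  3  2  1  2
3  0  0  2  0
3  1  3  2  1
7) 3  1  3  0  2
2  3  2  1  2
3  0  0  2  0
3  1  3  2  1
8) 3  1  3  0  2
3  3  2  1  2
3  0  0  2  0
3  1  3  2  1
9) 0  3  3  0  2
3  0  3  1  2
1  2  0  2  0
0  2  3  2  1
10) 1  3  3  0  2
0  1  3  1  2
2  2  0  2  0
0  2  3  2  1
11) 1  3  3  0  2
1  1  3  1  2
2  2  0  2  0
0  2  3  2  1
12) 1  3  3  0  2
2  1  3  1  2
2  2  0  2  0
0  2  3  2  1
13) 1  3  3  0  2
3  1  3  1  2
2  2  0  2  0
0  2  3  2  1
14) 2  3  3  0  2
0  2  3  1  2
3  2  0  2  0
0  2  3  2  1
15) 2  3  3  0  2
1  2  3  1  2
3  2  0  2  0
0  2  3  2  1
16) 2  3  3  0  2
2  2  3  1  2
3  2  0  2  0
0  2  3  2  1
17) 2  3  3  0  2
3  2  3  1  2
3  2  0  2  0
0  2  3  2  1
18) 3  3  3  0  2
1  3  3  1  2
0  3  0  2  0
1  2  3  2  1
19) 3  3  3  0  2
2  3  3  1  2
0  3  0  2  0
1  2  3  2  1

36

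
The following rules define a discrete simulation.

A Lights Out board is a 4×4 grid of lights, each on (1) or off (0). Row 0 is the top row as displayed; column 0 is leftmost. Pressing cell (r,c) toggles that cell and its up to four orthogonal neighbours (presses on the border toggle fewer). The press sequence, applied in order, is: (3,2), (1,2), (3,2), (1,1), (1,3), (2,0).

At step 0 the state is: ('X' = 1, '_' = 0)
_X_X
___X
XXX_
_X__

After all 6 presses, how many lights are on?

k=0  _X_X
___X
XXX_
_X__
k=1  _X_X
___X
XX__
__XX
k=2  _XXX
_XX_
XXX_
__XX
k=3  _XXX
_XX_
XX__
_X__
k=4  __XX
X___
X___
_X__
k=5  __X_
X_XX
X__X
_X__
k=6  __X_
__XX
_X_X
XX__

7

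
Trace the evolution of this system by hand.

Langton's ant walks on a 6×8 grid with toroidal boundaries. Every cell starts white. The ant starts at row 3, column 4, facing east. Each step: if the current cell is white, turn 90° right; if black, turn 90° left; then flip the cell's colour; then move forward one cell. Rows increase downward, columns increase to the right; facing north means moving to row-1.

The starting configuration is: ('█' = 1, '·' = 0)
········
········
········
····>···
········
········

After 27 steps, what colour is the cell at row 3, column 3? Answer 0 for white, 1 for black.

gen 0: ········
········
········
····>···
········
········
gen 1: ········
········
········
····█···
····v···
········
gen 2: ········
········
········
····█···
···<█···
········
gen 3: ········
········
········
···^█···
···██···
········
gen 4: ········
········
········
···█>···
···██···
········
gen 5: ········
········
····^···
···█····
···██···
········
gen 6: ········
········
····█>··
···█····
···██···
········
gen 7: ········
········
····██··
···█·v··
···██···
········
gen 8: ········
········
····██··
···█<█··
···██···
········
gen 9: ········
········
····^█··
···███··
···██···
········
gen 10: ········
········
···<·█··
···███··
···██···
········
gen 11: ········
···^····
···█·█··
···███··
···██···
········
gen 12: ········
···█>···
···█·█··
···███··
···██···
········
gen 13: ········
···██···
···█v█··
···███··
···██···
········
gen 14: ········
···██···
···<██··
···███··
···██···
········
gen 15: ········
···██···
····██··
···v██··
···██···
········
gen 16: ········
···██···
····██··
····>█··
···██···
········
gen 17: ········
···██···
····^█··
·····█··
···██···
········
gen 18: ········
···██···
···<·█··
·····█··
···██···
········
gen 19: ········
···^█···
···█·█··
·····█··
···██···
········
gen 20: ········
··<·█···
···█·█··
·····█··
···██···
········
gen 21: ··^·····
··█·█···
···█·█··
·····█··
···██···
········
gen 22: ··█>····
··█·█···
···█·█··
·····█··
···██···
········
gen 23: ··██····
··█v█···
···█·█··
·····█··
···██···
········
gen 24: ··██····
··<██···
···█·█··
·····█··
···██···
········
gen 25: ··██····
···██···
··v█·█··
·····█··
···██···
········
gen 26: ··██····
···██···
·<██·█··
·····█··
···██···
········
gen 27: ··██····
·^·██···
·███·█··
·····█··
···██···
········

0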